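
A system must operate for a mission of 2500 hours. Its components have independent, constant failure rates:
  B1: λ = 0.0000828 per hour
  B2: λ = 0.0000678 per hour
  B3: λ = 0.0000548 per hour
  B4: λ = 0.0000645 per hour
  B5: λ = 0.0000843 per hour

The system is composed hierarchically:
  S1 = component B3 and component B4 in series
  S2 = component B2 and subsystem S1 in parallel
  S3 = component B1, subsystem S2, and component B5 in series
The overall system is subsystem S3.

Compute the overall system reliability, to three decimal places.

0.632

R(B1) = exp(−0.0000828 × 2500) = 0.81302
R(B2) = exp(−0.0000678 × 2500) = 0.84409
R(B3) = exp(−0.0000548 × 2500) = 0.87197
R(B4) = exp(−0.0000645 × 2500) = 0.85108
R(B5) = exp(−0.0000843 × 2500) = 0.80998
Series (B3 and B4): 0.87197 × 0.85108 = 0.74212
Parallel (B2 and [0.74212]): 1 − (1 − 0.84409)(1 − 0.74212) = 0.95979
Series (B1, [0.95979], and B5): 0.81302 × 0.95979 × 0.80998 = 0.632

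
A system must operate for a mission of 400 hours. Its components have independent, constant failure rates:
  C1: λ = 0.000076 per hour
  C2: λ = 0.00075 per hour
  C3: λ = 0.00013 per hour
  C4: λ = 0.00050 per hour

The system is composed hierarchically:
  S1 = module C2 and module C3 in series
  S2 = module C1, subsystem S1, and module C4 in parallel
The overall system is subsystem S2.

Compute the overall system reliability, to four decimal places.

0.9984

R(C1) = exp(−0.000076 × 400) = 0.970057
R(C2) = exp(−0.00075 × 400) = 0.740818
R(C3) = exp(−0.00013 × 400) = 0.949329
R(C4) = exp(−0.00050 × 400) = 0.818731
Series (C2 and C3): 0.740818 × 0.949329 = 0.703280
Parallel (C1, [0.703280], and C4): 1 − (1 − 0.970057)(1 − 0.703280)(1 − 0.818731) = 0.9984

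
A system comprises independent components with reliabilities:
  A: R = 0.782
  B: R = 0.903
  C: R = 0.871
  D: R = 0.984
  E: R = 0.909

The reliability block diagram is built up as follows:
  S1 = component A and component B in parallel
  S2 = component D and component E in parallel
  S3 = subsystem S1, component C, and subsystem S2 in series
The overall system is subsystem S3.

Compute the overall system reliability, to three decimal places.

Parallel (A and B): 1 − (1 − 0.78200)(1 − 0.90300) = 0.97885
Parallel (D and E): 1 − (1 − 0.98400)(1 − 0.90900) = 0.99854
Series ([0.97885], C, and [0.99854]): 0.97885 × 0.87100 × 0.99854 = 0.851

0.851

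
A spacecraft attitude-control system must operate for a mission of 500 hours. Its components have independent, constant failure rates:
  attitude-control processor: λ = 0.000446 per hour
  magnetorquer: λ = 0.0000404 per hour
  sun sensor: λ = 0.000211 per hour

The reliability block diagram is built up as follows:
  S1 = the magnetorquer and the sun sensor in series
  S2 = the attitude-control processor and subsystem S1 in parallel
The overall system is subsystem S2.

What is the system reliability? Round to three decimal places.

0.976

R(attitude-control processor) = exp(−0.000446 × 500) = 0.80011
R(magnetorquer) = exp(−0.0000404 × 500) = 0.98000
R(sun sensor) = exp(−0.000211 × 500) = 0.89987
Series (magnetorquer and sun sensor): 0.98000 × 0.89987 = 0.88187
Parallel (attitude-control processor and [0.88187]): 1 − (1 − 0.80011)(1 − 0.88187) = 0.976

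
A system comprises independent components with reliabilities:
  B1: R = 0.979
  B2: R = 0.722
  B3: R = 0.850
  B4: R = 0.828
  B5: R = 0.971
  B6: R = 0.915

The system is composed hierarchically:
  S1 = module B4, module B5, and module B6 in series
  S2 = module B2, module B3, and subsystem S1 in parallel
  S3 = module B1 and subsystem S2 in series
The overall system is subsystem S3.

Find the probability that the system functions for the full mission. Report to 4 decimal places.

Series (B4, B5, and B6): 0.828000 × 0.971000 × 0.915000 = 0.735649
Parallel (B2, B3, and [0.735649]): 1 − (1 − 0.722000)(1 − 0.850000)(1 − 0.735649) = 0.988977
Series (B1 and [0.988977]): 0.979000 × 0.988977 = 0.9682

0.9682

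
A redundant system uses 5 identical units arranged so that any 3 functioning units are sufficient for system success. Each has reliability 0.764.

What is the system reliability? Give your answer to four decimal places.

R = Σ_{i=3}^{5} C(5,i) p^i (1−p)^{5−i} with p = 0.764
C(5,3)·0.764^3·0.236^2 = 0.248373
C(5,4)·0.764^4·0.236^1 = 0.402027
C(5,5)·0.764^5·0.236^0 = 0.260296
Sum = 0.9107

0.9107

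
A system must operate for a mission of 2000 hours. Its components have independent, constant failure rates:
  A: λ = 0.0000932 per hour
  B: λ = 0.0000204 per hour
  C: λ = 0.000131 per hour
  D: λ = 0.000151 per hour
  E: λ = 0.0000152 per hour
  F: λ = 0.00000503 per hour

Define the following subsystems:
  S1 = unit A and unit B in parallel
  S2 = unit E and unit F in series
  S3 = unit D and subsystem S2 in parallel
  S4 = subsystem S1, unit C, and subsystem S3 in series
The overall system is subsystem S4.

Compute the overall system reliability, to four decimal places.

0.7564

R(A) = exp(−0.0000932 × 2000) = 0.829942
R(B) = exp(−0.0000204 × 2000) = 0.960021
R(C) = exp(−0.000131 × 2000) = 0.769511
R(D) = exp(−0.000151 × 2000) = 0.739338
R(E) = exp(−0.0000152 × 2000) = 0.970057
R(F) = exp(−0.00000503 × 2000) = 0.989990
Parallel (A and B): 1 − (1 − 0.829942)(1 − 0.960021) = 0.993201
Series (E and F): 0.970057 × 0.989990 = 0.960347
Parallel (D and [0.960347]): 1 − (1 − 0.739338)(1 − 0.960347) = 0.989664
Series ([0.993201], C, and [0.989664]): 0.993201 × 0.769511 × 0.989664 = 0.7564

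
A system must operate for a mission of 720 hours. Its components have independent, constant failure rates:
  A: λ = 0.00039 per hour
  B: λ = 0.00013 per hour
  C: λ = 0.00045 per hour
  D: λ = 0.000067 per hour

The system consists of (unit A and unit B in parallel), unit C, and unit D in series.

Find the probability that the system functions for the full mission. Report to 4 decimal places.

R(A) = exp(−0.00039 × 720) = 0.755179
R(B) = exp(−0.00013 × 720) = 0.910647
R(C) = exp(−0.00045 × 720) = 0.723250
R(D) = exp(−0.000067 × 720) = 0.952905
Parallel (A and B): 1 − (1 − 0.755179)(1 − 0.910647) = 0.978125
Series ([0.978125], C, and D): 0.978125 × 0.723250 × 0.952905 = 0.6741

0.6741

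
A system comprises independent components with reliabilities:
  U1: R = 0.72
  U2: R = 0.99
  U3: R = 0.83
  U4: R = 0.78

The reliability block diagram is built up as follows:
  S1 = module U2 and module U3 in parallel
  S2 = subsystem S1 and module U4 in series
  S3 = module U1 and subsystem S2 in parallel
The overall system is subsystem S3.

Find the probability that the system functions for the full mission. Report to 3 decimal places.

0.938

Parallel (U2 and U3): 1 − (1 − 0.99000)(1 − 0.83000) = 0.99830
Series ([0.99830] and U4): 0.99830 × 0.78000 = 0.77867
Parallel (U1 and [0.77867]): 1 − (1 − 0.72000)(1 − 0.77867) = 0.938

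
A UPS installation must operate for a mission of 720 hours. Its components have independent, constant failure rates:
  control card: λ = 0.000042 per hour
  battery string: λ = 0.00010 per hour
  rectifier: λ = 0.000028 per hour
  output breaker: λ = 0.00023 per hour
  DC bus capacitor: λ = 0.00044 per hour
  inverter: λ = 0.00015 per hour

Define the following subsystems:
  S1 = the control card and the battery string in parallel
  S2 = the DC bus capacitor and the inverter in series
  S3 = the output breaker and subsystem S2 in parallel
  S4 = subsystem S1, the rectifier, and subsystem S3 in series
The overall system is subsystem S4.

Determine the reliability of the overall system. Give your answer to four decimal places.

0.9264

R(control card) = exp(−0.000042 × 720) = 0.970213
R(battery string) = exp(−0.00010 × 720) = 0.930531
R(rectifier) = exp(−0.000028 × 720) = 0.980042
R(output breaker) = exp(−0.00023 × 720) = 0.847385
R(DC bus capacitor) = exp(−0.00044 × 720) = 0.728476
R(inverter) = exp(−0.00015 × 720) = 0.897628
Parallel (control card and battery string): 1 − (1 − 0.970213)(1 − 0.930531) = 0.997931
Series (DC bus capacitor and inverter): 0.728476 × 0.897628 = 0.653900
Parallel (output breaker and [0.653900]): 1 − (1 − 0.847385)(1 − 0.653900) = 0.947180
Series ([0.997931], rectifier, and [0.947180]): 0.997931 × 0.980042 × 0.947180 = 0.9264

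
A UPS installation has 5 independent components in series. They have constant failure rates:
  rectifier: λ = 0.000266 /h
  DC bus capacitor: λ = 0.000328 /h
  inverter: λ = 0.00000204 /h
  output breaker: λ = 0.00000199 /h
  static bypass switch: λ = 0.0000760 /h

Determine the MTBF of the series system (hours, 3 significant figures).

1480

Series of exponential components: λ_sys = Σ λ_i
λ_sys = 0.000266 + 0.000328 + 0.00000204 + 0.00000199 + 0.0000760 = 6.7403e-04 /h
MTBF = 1 / λ_sys = 1480 h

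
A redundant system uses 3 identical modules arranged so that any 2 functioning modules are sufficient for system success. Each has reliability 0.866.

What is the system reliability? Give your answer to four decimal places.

R = Σ_{i=2}^{3} C(3,i) p^i (1−p)^{3−i} with p = 0.866
C(3,2)·0.866^2·0.134^1 = 0.301482
C(3,3)·0.866^3·0.134^0 = 0.649462
Sum = 0.9509

0.9509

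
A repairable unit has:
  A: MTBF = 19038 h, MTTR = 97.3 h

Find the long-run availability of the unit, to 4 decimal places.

0.9949

A(A) = MTBF/(MTBF+MTTR) = 19038/(19038+97.3) = 0.9949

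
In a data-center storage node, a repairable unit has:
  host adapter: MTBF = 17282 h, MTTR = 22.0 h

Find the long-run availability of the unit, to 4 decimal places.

0.9987

A(host adapter) = MTBF/(MTBF+MTTR) = 17282/(17282+22.0) = 0.9987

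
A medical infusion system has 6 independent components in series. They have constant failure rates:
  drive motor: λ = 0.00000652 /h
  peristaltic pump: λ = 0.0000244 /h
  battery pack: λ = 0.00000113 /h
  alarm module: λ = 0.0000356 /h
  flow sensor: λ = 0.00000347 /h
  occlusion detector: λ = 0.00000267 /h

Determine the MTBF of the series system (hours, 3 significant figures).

Series of exponential components: λ_sys = Σ λ_i
λ_sys = 0.00000652 + 0.0000244 + 0.00000113 + 0.0000356 + 0.00000347 + 0.00000267 = 7.3790e-05 /h
MTBF = 1 / λ_sys = 13600 h

13600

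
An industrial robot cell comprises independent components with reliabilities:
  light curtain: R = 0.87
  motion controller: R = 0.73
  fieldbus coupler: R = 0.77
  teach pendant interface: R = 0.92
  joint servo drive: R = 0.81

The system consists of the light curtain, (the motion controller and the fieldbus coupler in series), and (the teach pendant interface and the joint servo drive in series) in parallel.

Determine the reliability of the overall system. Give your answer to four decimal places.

0.9855

Series (motion controller and fieldbus coupler): 0.730000 × 0.770000 = 0.562100
Series (teach pendant interface and joint servo drive): 0.920000 × 0.810000 = 0.745200
Parallel (light curtain, [0.562100], and [0.745200]): 1 − (1 − 0.870000)(1 − 0.562100)(1 − 0.745200) = 0.9855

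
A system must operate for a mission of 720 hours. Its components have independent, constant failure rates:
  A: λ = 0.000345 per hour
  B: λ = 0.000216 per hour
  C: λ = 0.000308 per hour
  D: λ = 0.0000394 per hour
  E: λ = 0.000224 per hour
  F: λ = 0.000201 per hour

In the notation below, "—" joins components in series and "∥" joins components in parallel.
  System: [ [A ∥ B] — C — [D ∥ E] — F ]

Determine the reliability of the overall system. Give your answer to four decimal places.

R(A) = exp(−0.000345 × 720) = 0.780048
R(B) = exp(−0.000216 × 720) = 0.855970
R(C) = exp(−0.000308 × 720) = 0.801108
R(D) = exp(−0.0000394 × 720) = 0.972031
R(E) = exp(−0.000224 × 720) = 0.851054
R(F) = exp(−0.000201 × 720) = 0.865265
Parallel (A and B): 1 − (1 − 0.780048)(1 − 0.855970) = 0.968320
Parallel (D and E): 1 − (1 − 0.972031)(1 − 0.851054) = 0.995834
Series ([0.968320], C, [0.995834], and F): 0.968320 × 0.801108 × 0.995834 × 0.865265 = 0.6684

0.6684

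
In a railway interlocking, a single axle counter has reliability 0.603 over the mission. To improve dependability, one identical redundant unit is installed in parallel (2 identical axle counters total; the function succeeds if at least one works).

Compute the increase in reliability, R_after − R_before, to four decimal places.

R_before = 0.603
R_after = 1 − (1 − 0.603)^2 = 0.8424
ΔR = 0.8424 − 0.603 = 0.2394

0.2394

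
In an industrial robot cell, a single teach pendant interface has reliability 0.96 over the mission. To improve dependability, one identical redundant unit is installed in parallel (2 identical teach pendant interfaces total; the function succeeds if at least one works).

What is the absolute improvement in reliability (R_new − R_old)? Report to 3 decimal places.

0.038

R_before = 0.96
R_after = 1 − (1 − 0.96)^2 = 0.998
ΔR = 0.998 − 0.96 = 0.038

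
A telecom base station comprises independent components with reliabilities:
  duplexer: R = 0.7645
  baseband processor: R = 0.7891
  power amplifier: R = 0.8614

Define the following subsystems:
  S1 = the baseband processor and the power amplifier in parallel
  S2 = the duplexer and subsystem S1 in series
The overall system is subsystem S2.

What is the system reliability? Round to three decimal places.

0.742

Parallel (baseband processor and power amplifier): 1 − (1 − 0.78910)(1 − 0.86140) = 0.97077
Series (duplexer and [0.97077]): 0.76450 × 0.97077 = 0.742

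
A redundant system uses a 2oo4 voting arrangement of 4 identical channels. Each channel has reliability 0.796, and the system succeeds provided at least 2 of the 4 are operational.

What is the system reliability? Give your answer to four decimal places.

R = Σ_{i=2}^{4} C(4,i) p^i (1−p)^{4−i} with p = 0.796
C(4,2)·0.796^2·0.204^2 = 0.158211
C(4,3)·0.796^3·0.204^1 = 0.411556
C(4,4)·0.796^4·0.204^0 = 0.401469
Sum = 0.9712

0.9712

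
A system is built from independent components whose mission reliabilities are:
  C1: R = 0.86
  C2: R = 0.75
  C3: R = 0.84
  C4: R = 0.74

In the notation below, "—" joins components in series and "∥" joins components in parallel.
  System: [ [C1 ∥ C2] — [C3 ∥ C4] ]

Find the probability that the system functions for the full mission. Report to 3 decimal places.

0.925

Parallel (C1 and C2): 1 − (1 − 0.86000)(1 − 0.75000) = 0.96500
Parallel (C3 and C4): 1 − (1 − 0.84000)(1 − 0.74000) = 0.95840
Series ([0.96500] and [0.95840]): 0.96500 × 0.95840 = 0.925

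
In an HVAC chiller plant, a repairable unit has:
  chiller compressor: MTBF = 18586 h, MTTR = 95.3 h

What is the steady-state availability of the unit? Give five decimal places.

0.99490

A(chiller compressor) = MTBF/(MTBF+MTTR) = 18586/(18586+95.3) = 0.99490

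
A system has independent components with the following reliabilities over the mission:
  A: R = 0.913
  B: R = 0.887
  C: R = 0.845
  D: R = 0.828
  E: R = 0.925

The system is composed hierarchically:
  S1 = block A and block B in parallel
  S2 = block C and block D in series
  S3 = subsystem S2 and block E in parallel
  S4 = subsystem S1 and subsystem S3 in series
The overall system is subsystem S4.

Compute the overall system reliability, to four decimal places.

Parallel (A and B): 1 − (1 − 0.913000)(1 − 0.887000) = 0.990169
Series (C and D): 0.845000 × 0.828000 = 0.699660
Parallel ([0.699660] and E): 1 − (1 − 0.699660)(1 − 0.925000) = 0.977475
Series ([0.990169] and [0.977475]): 0.990169 × 0.977475 = 0.9679

0.9679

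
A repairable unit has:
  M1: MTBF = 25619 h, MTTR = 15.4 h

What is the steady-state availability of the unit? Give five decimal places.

0.99940

A(M1) = MTBF/(MTBF+MTTR) = 25619/(25619+15.4) = 0.99940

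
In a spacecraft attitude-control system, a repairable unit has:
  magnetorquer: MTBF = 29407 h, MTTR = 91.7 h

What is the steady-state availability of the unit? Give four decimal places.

0.9969

A(magnetorquer) = MTBF/(MTBF+MTTR) = 29407/(29407+91.7) = 0.9969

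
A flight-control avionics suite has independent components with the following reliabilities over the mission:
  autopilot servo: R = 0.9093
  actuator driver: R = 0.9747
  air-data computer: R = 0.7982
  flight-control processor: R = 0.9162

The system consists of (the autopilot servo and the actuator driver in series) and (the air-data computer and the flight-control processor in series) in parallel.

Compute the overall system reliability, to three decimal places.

0.969

Series (autopilot servo and actuator driver): 0.90930 × 0.97470 = 0.88629
Series (air-data computer and flight-control processor): 0.79820 × 0.91620 = 0.73131
Parallel ([0.88629] and [0.73131]): 1 − (1 − 0.88629)(1 − 0.73131) = 0.969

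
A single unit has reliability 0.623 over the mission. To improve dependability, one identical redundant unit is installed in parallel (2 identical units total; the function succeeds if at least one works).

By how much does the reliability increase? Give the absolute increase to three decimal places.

0.235

R_before = 0.623
R_after = 1 − (1 − 0.623)^2 = 0.858
ΔR = 0.858 − 0.623 = 0.235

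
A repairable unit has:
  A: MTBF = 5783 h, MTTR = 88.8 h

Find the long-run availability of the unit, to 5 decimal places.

A(A) = MTBF/(MTBF+MTTR) = 5783/(5783+88.8) = 0.98488

0.98488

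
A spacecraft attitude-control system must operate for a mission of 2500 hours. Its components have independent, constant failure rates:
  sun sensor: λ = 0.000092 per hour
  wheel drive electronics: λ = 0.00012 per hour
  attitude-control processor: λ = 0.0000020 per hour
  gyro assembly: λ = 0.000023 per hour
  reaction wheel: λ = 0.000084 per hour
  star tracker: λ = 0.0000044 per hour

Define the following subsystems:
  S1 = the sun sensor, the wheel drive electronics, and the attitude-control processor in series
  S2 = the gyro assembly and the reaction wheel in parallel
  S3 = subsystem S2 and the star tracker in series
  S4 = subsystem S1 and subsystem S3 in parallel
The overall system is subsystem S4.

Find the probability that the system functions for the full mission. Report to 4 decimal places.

0.9911

R(sun sensor) = exp(−0.000092 × 2500) = 0.794534
R(wheel drive electronics) = exp(−0.00012 × 2500) = 0.740818
R(attitude-control processor) = exp(−0.0000020 × 2500) = 0.995012
R(gyro assembly) = exp(−0.000023 × 2500) = 0.944122
R(reaction wheel) = exp(−0.000084 × 2500) = 0.810584
R(star tracker) = exp(−0.0000044 × 2500) = 0.989060
Series (sun sensor, wheel drive electronics, and attitude-control processor): 0.794534 × 0.740818 × 0.995012 = 0.585669
Parallel (gyro assembly and reaction wheel): 1 − (1 − 0.944122)(1 − 0.810584) = 0.989416
Series ([0.989416] and star tracker): 0.989416 × 0.989060 = 0.978592
Parallel ([0.585669] and [0.978592]): 1 − (1 − 0.585669)(1 − 0.978592) = 0.9911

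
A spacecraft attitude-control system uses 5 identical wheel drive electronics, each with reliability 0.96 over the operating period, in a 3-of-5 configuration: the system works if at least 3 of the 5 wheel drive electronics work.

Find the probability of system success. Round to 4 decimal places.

R = Σ_{i=3}^{5} C(5,i) p^i (1−p)^{5−i} with p = 0.96
C(5,3)·0.96^3·0.04^2 = 0.014156
C(5,4)·0.96^4·0.04^1 = 0.169869
C(5,5)·0.96^5·0.04^0 = 0.815373
Sum = 0.9994

0.9994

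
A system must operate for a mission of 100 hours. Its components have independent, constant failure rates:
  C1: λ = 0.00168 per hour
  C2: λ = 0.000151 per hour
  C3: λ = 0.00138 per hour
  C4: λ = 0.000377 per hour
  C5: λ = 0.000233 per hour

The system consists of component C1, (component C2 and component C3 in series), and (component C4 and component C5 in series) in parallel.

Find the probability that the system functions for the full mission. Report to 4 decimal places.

R(C1) = exp(−0.00168 × 100) = 0.845354
R(C2) = exp(−0.000151 × 100) = 0.985013
R(C3) = exp(−0.00138 × 100) = 0.871099
R(C4) = exp(−0.000377 × 100) = 0.963002
R(C5) = exp(−0.000233 × 100) = 0.976969
Series (C2 and C3): 0.985013 × 0.871099 = 0.858044
Series (C4 and C5): 0.963002 × 0.976969 = 0.940823
Parallel (C1, [0.858044], and [0.940823]): 1 − (1 − 0.845354)(1 − 0.858044)(1 − 0.940823) = 0.9987

0.9987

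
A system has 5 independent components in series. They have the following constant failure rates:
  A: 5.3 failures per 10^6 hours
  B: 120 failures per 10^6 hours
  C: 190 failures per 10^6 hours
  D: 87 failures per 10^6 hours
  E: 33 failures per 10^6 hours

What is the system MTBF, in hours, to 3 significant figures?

Series of exponential components: λ_sys = Σ λ_i
λ_sys = 0.0000053 + 0.00012 + 0.00019 + 0.000087 + 0.000033 = 4.3530e-04 /h
MTBF = 1 / λ_sys = 2300 h

2300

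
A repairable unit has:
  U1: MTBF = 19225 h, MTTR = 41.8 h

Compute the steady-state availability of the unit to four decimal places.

A(U1) = MTBF/(MTBF+MTTR) = 19225/(19225+41.8) = 0.9978

0.9978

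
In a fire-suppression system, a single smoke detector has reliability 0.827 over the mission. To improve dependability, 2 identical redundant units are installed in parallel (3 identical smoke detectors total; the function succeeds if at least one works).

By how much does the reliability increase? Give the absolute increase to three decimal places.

0.168

R_before = 0.827
R_after = 1 − (1 − 0.827)^3 = 0.995
ΔR = 0.995 − 0.827 = 0.168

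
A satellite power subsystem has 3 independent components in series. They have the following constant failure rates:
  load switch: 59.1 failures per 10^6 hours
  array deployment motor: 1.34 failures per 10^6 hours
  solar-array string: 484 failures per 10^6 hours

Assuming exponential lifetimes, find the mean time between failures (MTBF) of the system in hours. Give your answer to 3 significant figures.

1840

Series of exponential components: λ_sys = Σ λ_i
λ_sys = 0.0000591 + 0.00000134 + 0.000484 = 5.4444e-04 /h
MTBF = 1 / λ_sys = 1840 h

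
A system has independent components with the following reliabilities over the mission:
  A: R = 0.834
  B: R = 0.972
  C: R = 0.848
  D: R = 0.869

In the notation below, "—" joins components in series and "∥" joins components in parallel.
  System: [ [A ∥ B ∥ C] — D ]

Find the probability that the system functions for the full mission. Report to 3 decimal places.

Parallel (A, B, and C): 1 − (1 − 0.83400)(1 − 0.97200)(1 − 0.84800) = 0.99929
Series ([0.99929] and D): 0.99929 × 0.86900 = 0.868

0.868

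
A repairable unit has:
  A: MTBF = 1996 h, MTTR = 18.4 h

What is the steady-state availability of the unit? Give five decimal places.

0.99087

A(A) = MTBF/(MTBF+MTTR) = 1996/(1996+18.4) = 0.99087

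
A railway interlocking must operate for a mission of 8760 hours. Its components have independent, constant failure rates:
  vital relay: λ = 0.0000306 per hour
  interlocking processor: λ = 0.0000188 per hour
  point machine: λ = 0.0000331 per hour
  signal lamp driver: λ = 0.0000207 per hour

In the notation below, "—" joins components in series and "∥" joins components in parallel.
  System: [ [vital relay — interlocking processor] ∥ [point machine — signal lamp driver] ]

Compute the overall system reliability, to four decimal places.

R(vital relay) = exp(−0.0000306 × 8760) = 0.764865
R(interlocking processor) = exp(−0.0000188 × 8760) = 0.848158
R(point machine) = exp(−0.0000331 × 8760) = 0.748296
R(signal lamp driver) = exp(−0.0000207 × 8760) = 0.834158
Series (vital relay and interlocking processor): 0.764865 × 0.848158 = 0.648726
Series (point machine and signal lamp driver): 0.748296 × 0.834158 = 0.624197
Parallel ([0.648726] and [0.624197]): 1 − (1 − 0.648726)(1 − 0.624197) = 0.8680

0.8680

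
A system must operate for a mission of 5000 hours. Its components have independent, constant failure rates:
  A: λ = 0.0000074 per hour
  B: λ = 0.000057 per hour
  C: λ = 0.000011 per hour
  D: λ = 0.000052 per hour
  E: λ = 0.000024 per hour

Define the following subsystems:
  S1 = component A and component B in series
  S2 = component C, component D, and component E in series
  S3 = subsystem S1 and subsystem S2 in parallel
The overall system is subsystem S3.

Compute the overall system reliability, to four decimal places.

0.9029

R(A) = exp(−0.0000074 × 5000) = 0.963676
R(B) = exp(−0.000057 × 5000) = 0.752014
R(C) = exp(−0.000011 × 5000) = 0.946485
R(D) = exp(−0.000052 × 5000) = 0.771052
R(E) = exp(−0.000024 × 5000) = 0.886920
Series (A and B): 0.963676 × 0.752014 = 0.724698
Series (C, D, and E): 0.946485 × 0.771052 × 0.886920 = 0.647265
Parallel ([0.724698] and [0.647265]): 1 − (1 − 0.724698)(1 − 0.647265) = 0.9029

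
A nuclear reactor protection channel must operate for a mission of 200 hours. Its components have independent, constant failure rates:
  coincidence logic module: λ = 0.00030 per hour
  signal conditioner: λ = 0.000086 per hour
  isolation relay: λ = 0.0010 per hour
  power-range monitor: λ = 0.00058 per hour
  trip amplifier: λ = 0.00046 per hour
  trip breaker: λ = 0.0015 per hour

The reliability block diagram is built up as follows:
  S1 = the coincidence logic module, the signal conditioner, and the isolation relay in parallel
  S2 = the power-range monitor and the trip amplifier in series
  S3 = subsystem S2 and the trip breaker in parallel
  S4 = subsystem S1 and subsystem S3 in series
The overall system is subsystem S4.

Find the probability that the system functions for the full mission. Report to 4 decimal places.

R(coincidence logic module) = exp(−0.00030 × 200) = 0.941765
R(signal conditioner) = exp(−0.000086 × 200) = 0.982947
R(isolation relay) = exp(−0.0010 × 200) = 0.818731
R(power-range monitor) = exp(−0.00058 × 200) = 0.890475
R(trip amplifier) = exp(−0.00046 × 200) = 0.912105
R(trip breaker) = exp(−0.0015 × 200) = 0.740818
Parallel (coincidence logic module, signal conditioner, and isolation relay): 1 − (1 − 0.941765)(1 − 0.982947)(1 − 0.818731) = 0.999820
Series (power-range monitor and trip amplifier): 0.890475 × 0.912105 = 0.812207
Parallel ([0.812207] and trip breaker): 1 − (1 − 0.812207)(1 − 0.740818) = 0.951327
Series ([0.999820] and [0.951327]): 0.999820 × 0.951327 = 0.9512

0.9512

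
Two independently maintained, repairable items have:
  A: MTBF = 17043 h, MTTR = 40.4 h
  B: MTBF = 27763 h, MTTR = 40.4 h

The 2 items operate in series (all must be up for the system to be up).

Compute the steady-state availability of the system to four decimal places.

A(A) = MTBF/(MTBF+MTTR) = 17043/(17043+40.4) = 0.997635
A(B) = MTBF/(MTBF+MTTR) = 27763/(27763+40.4) = 0.998547
Series availability: 0.997635 × 0.998547 = 0.9962

0.9962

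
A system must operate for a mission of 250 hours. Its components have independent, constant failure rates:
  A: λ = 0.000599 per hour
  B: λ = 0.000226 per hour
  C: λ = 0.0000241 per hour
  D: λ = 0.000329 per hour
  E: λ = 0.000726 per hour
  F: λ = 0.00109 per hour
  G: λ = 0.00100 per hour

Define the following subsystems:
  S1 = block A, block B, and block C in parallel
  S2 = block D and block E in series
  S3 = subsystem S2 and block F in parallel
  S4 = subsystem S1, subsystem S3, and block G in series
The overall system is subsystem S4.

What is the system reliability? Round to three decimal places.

R(A) = exp(−0.000599 × 250) = 0.86092
R(B) = exp(−0.000226 × 250) = 0.94507
R(C) = exp(−0.0000241 × 250) = 0.99399
R(D) = exp(−0.000329 × 250) = 0.92104
R(E) = exp(−0.000726 × 250) = 0.83402
R(F) = exp(−0.00109 × 250) = 0.76147
R(G) = exp(−0.00100 × 250) = 0.77880
Parallel (A, B, and C): 1 − (1 − 0.86092)(1 − 0.94507)(1 − 0.99399) = 0.99995
Series (D and E): 0.92104 × 0.83402 = 0.76817
Parallel ([0.76817] and F): 1 − (1 − 0.76817)(1 − 0.76147) = 0.94470
Series ([0.99995], [0.94470], and G): 0.99995 × 0.94470 × 0.77880 = 0.736

0.736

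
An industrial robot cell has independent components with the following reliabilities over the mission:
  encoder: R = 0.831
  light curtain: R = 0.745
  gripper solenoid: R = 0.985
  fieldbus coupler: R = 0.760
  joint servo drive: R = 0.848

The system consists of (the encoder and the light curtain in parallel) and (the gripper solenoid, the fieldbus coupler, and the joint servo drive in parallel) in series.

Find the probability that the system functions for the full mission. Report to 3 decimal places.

0.956

Parallel (encoder and light curtain): 1 − (1 − 0.83100)(1 − 0.74500) = 0.95691
Parallel (gripper solenoid, fieldbus coupler, and joint servo drive): 1 − (1 − 0.98500)(1 − 0.76000)(1 − 0.84800) = 0.99945
Series ([0.95691] and [0.99945]): 0.95691 × 0.99945 = 0.956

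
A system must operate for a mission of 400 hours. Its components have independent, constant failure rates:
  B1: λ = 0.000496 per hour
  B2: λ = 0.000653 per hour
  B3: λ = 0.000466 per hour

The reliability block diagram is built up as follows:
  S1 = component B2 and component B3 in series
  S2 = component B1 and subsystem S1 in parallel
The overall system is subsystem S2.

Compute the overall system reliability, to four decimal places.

R(B1) = exp(−0.000496 × 400) = 0.820042
R(B2) = exp(−0.000653 × 400) = 0.770127
R(B3) = exp(−0.000466 × 400) = 0.829942
Series (B2 and B3): 0.770127 × 0.829942 = 0.639161
Parallel (B1 and [0.639161]): 1 − (1 − 0.820042)(1 − 0.639161) = 0.9351

0.9351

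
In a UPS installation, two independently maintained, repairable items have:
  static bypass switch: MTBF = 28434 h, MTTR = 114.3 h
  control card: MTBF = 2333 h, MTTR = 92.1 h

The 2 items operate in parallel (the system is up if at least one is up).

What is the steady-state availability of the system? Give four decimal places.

0.9998

A(static bypass switch) = MTBF/(MTBF+MTTR) = 28434/(28434+114.3) = 0.995996
A(control card) = MTBF/(MTBF+MTTR) = 2333/(2333+92.1) = 0.962022
Parallel availability: 1 − (1 − 0.995996)(1 − 0.962022) = 0.9998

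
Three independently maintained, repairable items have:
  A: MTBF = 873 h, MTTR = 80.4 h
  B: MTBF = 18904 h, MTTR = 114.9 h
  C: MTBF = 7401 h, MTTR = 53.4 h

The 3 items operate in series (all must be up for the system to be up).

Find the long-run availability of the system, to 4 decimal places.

A(A) = MTBF/(MTBF+MTTR) = 873/(873+80.4) = 0.915670
A(B) = MTBF/(MTBF+MTTR) = 18904/(18904+114.9) = 0.993959
A(C) = MTBF/(MTBF+MTTR) = 7401/(7401+53.4) = 0.992836
Series availability: 0.915670 × 0.993959 × 0.992836 = 0.9036

0.9036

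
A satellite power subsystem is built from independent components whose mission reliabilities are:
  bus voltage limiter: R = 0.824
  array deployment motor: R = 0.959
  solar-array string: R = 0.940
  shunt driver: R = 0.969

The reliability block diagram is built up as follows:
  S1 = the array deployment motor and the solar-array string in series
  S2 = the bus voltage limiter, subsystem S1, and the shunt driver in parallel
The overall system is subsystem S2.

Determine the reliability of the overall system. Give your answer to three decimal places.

0.999

Series (array deployment motor and solar-array string): 0.95900 × 0.94000 = 0.90146
Parallel (bus voltage limiter, [0.90146], and shunt driver): 1 − (1 − 0.82400)(1 − 0.90146)(1 − 0.96900) = 0.999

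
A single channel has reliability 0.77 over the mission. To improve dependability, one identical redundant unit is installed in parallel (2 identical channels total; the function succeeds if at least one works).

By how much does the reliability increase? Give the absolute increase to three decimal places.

R_before = 0.77
R_after = 1 − (1 − 0.77)^2 = 0.947
ΔR = 0.947 − 0.77 = 0.177

0.177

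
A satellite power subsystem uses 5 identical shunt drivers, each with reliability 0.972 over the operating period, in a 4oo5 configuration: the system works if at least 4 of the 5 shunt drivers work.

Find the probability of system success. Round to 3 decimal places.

0.993

R = Σ_{i=4}^{5} C(5,i) p^i (1−p)^{5−i} with p = 0.972
C(5,4)·0.972^4·0.028^1 = 0.12497
C(5,5)·0.972^5·0.028^0 = 0.86762
Sum = 0.993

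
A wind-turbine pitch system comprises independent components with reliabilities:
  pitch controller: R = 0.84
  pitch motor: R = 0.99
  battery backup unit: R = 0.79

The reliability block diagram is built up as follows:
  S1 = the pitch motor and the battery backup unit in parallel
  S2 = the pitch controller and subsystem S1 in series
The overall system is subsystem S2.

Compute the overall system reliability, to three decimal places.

Parallel (pitch motor and battery backup unit): 1 − (1 − 0.99000)(1 − 0.79000) = 0.99790
Series (pitch controller and [0.99790]): 0.84000 × 0.99790 = 0.838

0.838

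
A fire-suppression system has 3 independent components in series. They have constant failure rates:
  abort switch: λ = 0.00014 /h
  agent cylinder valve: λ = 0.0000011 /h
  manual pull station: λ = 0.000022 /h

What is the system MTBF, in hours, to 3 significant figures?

6130

Series of exponential components: λ_sys = Σ λ_i
λ_sys = 0.00014 + 0.0000011 + 0.000022 = 1.6310e-04 /h
MTBF = 1 / λ_sys = 6130 h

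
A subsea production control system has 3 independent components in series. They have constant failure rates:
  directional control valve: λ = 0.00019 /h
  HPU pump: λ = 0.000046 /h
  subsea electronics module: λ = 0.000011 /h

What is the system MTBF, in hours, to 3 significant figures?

Series of exponential components: λ_sys = Σ λ_i
λ_sys = 0.00019 + 0.000046 + 0.000011 = 2.4700e-04 /h
MTBF = 1 / λ_sys = 4050 h

4050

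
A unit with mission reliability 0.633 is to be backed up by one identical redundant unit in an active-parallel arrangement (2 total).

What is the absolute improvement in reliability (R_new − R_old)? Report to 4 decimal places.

0.2323

R_before = 0.633
R_after = 1 − (1 − 0.633)^2 = 0.8653
ΔR = 0.8653 − 0.633 = 0.2323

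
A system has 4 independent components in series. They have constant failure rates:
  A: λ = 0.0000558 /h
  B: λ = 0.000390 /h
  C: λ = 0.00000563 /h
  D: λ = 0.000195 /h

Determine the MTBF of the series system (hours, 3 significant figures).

Series of exponential components: λ_sys = Σ λ_i
λ_sys = 0.0000558 + 0.000390 + 0.00000563 + 0.000195 = 6.4643e-04 /h
MTBF = 1 / λ_sys = 1550 h

1550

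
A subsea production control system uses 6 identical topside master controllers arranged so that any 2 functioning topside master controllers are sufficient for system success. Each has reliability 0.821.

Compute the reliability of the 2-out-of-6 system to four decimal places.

R = Σ_{i=2}^{6} C(6,i) p^i (1−p)^{6−i} with p = 0.821
C(6,2)·0.821^2·0.179^4 = 0.010380
C(6,3)·0.821^3·0.179^3 = 0.063477
C(6,4)·0.821^4·0.179^2 = 0.218358
C(6,5)·0.821^5·0.179^1 = 0.400608
C(6,6)·0.821^6·0.179^0 = 0.306238
Sum = 0.9991

0.9991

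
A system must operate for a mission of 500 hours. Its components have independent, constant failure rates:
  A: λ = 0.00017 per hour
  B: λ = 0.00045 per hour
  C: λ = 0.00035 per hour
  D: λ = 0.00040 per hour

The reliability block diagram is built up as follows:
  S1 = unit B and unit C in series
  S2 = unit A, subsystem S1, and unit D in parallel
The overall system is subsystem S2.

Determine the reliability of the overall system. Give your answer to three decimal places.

R(A) = exp(−0.00017 × 500) = 0.91851
R(B) = exp(−0.00045 × 500) = 0.79852
R(C) = exp(−0.00035 × 500) = 0.83946
R(D) = exp(−0.00040 × 500) = 0.81873
Series (B and C): 0.79852 × 0.83946 = 0.67033
Parallel (A, [0.67033], and D): 1 − (1 − 0.91851)(1 − 0.67033)(1 − 0.81873) = 0.995

0.995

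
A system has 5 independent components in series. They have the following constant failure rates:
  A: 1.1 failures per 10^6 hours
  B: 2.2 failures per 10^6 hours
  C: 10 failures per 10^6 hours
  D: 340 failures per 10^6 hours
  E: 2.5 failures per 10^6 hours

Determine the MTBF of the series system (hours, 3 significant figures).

Series of exponential components: λ_sys = Σ λ_i
λ_sys = 0.0000011 + 0.0000022 + 0.000010 + 0.00034 + 0.0000025 = 3.5580e-04 /h
MTBF = 1 / λ_sys = 2810 h

2810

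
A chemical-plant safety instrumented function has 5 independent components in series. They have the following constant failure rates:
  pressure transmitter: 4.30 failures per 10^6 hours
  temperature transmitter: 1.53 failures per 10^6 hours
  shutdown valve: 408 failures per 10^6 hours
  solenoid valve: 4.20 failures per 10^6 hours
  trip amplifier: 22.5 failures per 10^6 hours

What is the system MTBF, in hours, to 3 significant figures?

2270

Series of exponential components: λ_sys = Σ λ_i
λ_sys = 0.00000430 + 0.00000153 + 0.000408 + 0.00000420 + 0.0000225 = 4.4053e-04 /h
MTBF = 1 / λ_sys = 2270 h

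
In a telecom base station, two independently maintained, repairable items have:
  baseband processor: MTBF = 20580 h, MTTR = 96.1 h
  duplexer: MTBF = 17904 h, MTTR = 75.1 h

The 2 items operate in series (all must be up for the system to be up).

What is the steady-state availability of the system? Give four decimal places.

A(baseband processor) = MTBF/(MTBF+MTTR) = 20580/(20580+96.1) = 0.995352
A(duplexer) = MTBF/(MTBF+MTTR) = 17904/(17904+75.1) = 0.995823
Series availability: 0.995352 × 0.995823 = 0.9912

0.9912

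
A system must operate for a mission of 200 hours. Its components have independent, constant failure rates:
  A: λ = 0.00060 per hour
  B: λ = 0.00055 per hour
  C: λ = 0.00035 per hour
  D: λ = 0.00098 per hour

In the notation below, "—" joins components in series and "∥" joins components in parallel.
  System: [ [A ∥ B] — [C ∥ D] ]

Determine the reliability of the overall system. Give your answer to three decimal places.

0.976

R(A) = exp(−0.00060 × 200) = 0.88692
R(B) = exp(−0.00055 × 200) = 0.89583
R(C) = exp(−0.00035 × 200) = 0.93239
R(D) = exp(−0.00098 × 200) = 0.82201
Parallel (A and B): 1 − (1 − 0.88692)(1 − 0.89583) = 0.98822
Parallel (C and D): 1 − (1 − 0.93239)(1 − 0.82201) = 0.98797
Series ([0.98822] and [0.98797]): 0.98822 × 0.98797 = 0.976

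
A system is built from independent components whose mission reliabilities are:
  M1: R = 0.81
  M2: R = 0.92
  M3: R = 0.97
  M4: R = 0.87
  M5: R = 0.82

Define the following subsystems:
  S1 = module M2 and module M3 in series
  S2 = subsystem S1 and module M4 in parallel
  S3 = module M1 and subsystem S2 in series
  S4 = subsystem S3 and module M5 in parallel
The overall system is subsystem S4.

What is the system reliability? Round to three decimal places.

0.964

Series (M2 and M3): 0.92000 × 0.97000 = 0.89240
Parallel ([0.89240] and M4): 1 − (1 − 0.89240)(1 − 0.87000) = 0.98601
Series (M1 and [0.98601]): 0.81000 × 0.98601 = 0.79867
Parallel ([0.79867] and M5): 1 − (1 − 0.79867)(1 − 0.82000) = 0.964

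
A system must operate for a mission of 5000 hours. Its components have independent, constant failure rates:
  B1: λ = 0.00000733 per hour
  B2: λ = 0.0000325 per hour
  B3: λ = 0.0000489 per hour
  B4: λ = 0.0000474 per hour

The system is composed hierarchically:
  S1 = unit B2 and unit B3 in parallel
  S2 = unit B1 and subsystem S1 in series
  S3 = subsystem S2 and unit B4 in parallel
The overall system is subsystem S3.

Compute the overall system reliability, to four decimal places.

0.9858

R(B1) = exp(−0.00000733 × 5000) = 0.964013
R(B2) = exp(−0.0000325 × 5000) = 0.850016
R(B3) = exp(−0.0000489 × 5000) = 0.783096
R(B4) = exp(−0.0000474 × 5000) = 0.788991
Parallel (B2 and B3): 1 − (1 − 0.850016)(1 − 0.783096) = 0.967468
Series (B1 and [0.967468]): 0.964013 × 0.967468 = 0.932652
Parallel ([0.932652] and B4): 1 − (1 − 0.932652)(1 − 0.788991) = 0.9858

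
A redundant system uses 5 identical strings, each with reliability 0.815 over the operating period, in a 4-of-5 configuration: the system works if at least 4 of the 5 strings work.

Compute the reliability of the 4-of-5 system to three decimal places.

R = Σ_{i=4}^{5} C(5,i) p^i (1−p)^{5−i} with p = 0.815
C(5,4)·0.815^4·0.185^1 = 0.40811
C(5,5)·0.815^5·0.185^0 = 0.35957
Sum = 0.768

0.768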